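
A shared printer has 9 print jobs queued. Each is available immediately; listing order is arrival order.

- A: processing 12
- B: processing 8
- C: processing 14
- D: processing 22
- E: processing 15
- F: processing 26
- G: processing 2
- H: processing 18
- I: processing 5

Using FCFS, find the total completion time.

628

FIFO (arrival order): A B C D E F G H I.
A: 0→12
B: 12→20
C: 20→34
D: 34→56
E: 56→71
F: 71→97
G: 97→99
H: 99→117
I: 117→122
Sum = 12+20+34+56+71+97+99+117+122 = 628.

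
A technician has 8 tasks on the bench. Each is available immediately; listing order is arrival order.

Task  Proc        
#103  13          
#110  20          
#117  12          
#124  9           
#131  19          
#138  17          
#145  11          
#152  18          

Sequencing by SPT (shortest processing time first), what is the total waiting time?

347

SPT (increasing processing time): #124 #145 #117 #103 #138 #152 #131 #110.
#124: waits 0, runs 0→9
#145: waits 9, runs 9→20
#117: waits 20, runs 20→32
#103: waits 32, runs 32→45
#138: waits 45, runs 45→62
#152: waits 62, runs 62→80
#131: waits 80, runs 80→99
#110: waits 99, runs 99→119
Sum = 0+9+20+32+45+62+80+99 = 347.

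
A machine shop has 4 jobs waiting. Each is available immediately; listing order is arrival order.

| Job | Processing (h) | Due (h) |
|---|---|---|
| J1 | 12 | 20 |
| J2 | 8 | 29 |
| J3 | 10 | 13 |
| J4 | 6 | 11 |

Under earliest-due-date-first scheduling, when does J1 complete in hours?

EDD (increasing due date): J4 J3 J1 J2.
J4: 0→6
J3: 6→16
J1: 16→28

28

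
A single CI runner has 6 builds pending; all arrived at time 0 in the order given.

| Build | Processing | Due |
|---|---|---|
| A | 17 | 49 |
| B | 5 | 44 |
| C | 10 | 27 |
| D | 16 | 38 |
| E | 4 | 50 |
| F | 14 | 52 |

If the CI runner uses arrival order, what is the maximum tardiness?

FIFO (arrival order): A B C D E F.
A: 0→17, due 49, tardiness 0
B: 17→22, due 44, tardiness 0
C: 22→32, due 27, tardiness 5
D: 32→48, due 38, tardiness 10
E: 48→52, due 50, tardiness 2
F: 52→66, due 52, tardiness 14
Maximum = 14.

14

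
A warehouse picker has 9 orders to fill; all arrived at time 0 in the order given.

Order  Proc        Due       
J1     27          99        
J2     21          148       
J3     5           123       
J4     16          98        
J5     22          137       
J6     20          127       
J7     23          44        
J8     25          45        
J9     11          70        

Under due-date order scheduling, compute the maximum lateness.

EDD (increasing due date): J7 J8 J9 J4 J1 J3 J6 J5 J2.
J7: 0→23, due 44, lateness -21
J8: 23→48, due 45, lateness 3
J9: 48→59, due 70, lateness -11
J4: 59→75, due 98, lateness -23
J1: 75→102, due 99, lateness 3
J3: 102→107, due 123, lateness -16
J6: 107→127, due 127, lateness 0
J5: 127→149, due 137, lateness 12
J2: 149→170, due 148, lateness 22
Maximum = 22.

22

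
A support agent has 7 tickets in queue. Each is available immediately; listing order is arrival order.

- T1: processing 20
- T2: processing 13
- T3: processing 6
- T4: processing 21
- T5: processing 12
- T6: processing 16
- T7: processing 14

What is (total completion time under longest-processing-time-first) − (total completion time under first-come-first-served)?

58

LPT (decreasing processing time): T4 T1 T6 T7 T2 T5 T3.
T4: 0→21
T1: 21→41
T6: 41→57
T7: 57→71
T2: 71→84
T5: 84→96
T3: 96→102
Sum = 21+41+57+71+84+96+102 = 472.
FIFO (arrival order): T1 T2 T3 T4 T5 T6 T7.
T1: 0→20
T2: 20→33
T3: 33→39
T4: 39→60
T5: 60→72
T6: 72→88
T7: 88→102
Sum = 20+33+39+60+72+88+102 = 414.
Difference = 472 − 414 = 58.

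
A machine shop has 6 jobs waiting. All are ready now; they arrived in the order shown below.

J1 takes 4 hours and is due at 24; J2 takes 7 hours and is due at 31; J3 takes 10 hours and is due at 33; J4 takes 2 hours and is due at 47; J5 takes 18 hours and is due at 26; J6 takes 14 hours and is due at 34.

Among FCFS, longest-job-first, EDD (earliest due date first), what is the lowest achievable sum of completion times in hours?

FIFO (arrival order): J1 J2 J3 J4 J5 J6.
J1: 0→4
J2: 4→11
J3: 11→21
J4: 21→23
J5: 23→41
J6: 41→55
Sum = 4+11+21+23+41+55 = 155.
LPT (decreasing processing time): J5 J6 J3 J2 J1 J4.
J5: 0→18
J6: 18→32
J3: 32→42
J2: 42→49
J1: 49→53
J4: 53→55
Sum = 18+32+42+49+53+55 = 249.
EDD (increasing due date): J1 J5 J2 J3 J6 J4.
J1: 0→4
J5: 4→22
J2: 22→29
J3: 29→39
J6: 39→53
J4: 53→55
Sum = 4+22+29+39+53+55 = 202.
FIFO 155, LPT 249, EDD 202 → minimum 155.

155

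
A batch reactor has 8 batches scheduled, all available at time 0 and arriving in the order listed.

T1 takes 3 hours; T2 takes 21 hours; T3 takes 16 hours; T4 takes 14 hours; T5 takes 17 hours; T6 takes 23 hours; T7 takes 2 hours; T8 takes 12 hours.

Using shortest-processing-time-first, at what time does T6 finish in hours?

108

SPT (increasing processing time): T7 T1 T8 T4 T3 T5 T2 T6.
T7: 0→2
T1: 2→5
T8: 5→17
T4: 17→31
T3: 31→47
T5: 47→64
T2: 64→85
T6: 85→108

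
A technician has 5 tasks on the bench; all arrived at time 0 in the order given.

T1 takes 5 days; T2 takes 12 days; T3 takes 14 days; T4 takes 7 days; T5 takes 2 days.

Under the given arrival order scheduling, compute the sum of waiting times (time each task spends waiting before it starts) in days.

91

FIFO (arrival order): T1 T2 T3 T4 T5.
T1: waits 0, runs 0→5
T2: waits 5, runs 5→17
T3: waits 17, runs 17→31
T4: waits 31, runs 31→38
T5: waits 38, runs 38→40
Sum = 0+5+17+31+38 = 91.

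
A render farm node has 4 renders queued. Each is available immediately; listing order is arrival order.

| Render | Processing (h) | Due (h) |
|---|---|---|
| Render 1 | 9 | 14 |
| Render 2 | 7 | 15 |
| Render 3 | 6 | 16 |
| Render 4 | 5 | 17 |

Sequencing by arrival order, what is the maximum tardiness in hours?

10

FIFO (arrival order): Render 1 Render 2 Render 3 Render 4.
Render 1: 0→9, due 14, tardiness 0
Render 2: 9→16, due 15, tardiness 1
Render 3: 16→22, due 16, tardiness 6
Render 4: 22→27, due 17, tardiness 10
Maximum = 10.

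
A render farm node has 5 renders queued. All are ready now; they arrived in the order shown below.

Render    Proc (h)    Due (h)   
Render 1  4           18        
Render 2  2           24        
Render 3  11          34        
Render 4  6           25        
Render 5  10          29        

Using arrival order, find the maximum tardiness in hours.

FIFO (arrival order): Render 1 Render 2 Render 3 Render 4 Render 5.
Render 1: 0→4, due 18, tardiness 0
Render 2: 4→6, due 24, tardiness 0
Render 3: 6→17, due 34, tardiness 0
Render 4: 17→23, due 25, tardiness 0
Render 5: 23→33, due 29, tardiness 4
Maximum = 4.

4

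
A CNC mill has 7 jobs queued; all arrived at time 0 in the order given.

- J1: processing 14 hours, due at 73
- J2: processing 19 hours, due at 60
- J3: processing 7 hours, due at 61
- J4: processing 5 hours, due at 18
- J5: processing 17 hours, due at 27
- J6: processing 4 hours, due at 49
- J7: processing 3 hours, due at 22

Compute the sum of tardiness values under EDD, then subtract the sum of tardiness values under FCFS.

-126

EDD (increasing due date): J4 J7 J5 J6 J2 J3 J1.
J4: 0→5, due 18, tardiness 0
J7: 5→8, due 22, tardiness 0
J5: 8→25, due 27, tardiness 0
J6: 25→29, due 49, tardiness 0
J2: 29→48, due 60, tardiness 0
J3: 48→55, due 61, tardiness 0
J1: 55→69, due 73, tardiness 0
Sum = 0+0+0+0+0+0+0 = 0.
FIFO (arrival order): J1 J2 J3 J4 J5 J6 J7.
J1: 0→14, due 73, tardiness 0
J2: 14→33, due 60, tardiness 0
J3: 33→40, due 61, tardiness 0
J4: 40→45, due 18, tardiness 27
J5: 45→62, due 27, tardiness 35
J6: 62→66, due 49, tardiness 17
J7: 66→69, due 22, tardiness 47
Sum = 0+0+0+27+35+17+47 = 126.
Difference = 0 − 126 = -126.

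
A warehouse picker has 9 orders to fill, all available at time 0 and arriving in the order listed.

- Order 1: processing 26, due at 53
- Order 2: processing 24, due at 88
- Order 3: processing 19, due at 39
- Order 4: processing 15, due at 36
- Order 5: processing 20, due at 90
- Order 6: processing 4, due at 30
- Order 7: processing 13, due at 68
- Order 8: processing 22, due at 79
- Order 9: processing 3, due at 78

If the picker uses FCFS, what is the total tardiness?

FIFO (arrival order): Order 1 Order 2 Order 3 Order 4 Order 5 Order 6 Order 7 Order 8 Order 9.
Order 1: 0→26, due 53, tardiness 0
Order 2: 26→50, due 88, tardiness 0
Order 3: 50→69, due 39, tardiness 30
Order 4: 69→84, due 36, tardiness 48
Order 5: 84→104, due 90, tardiness 14
Order 6: 104→108, due 30, tardiness 78
Order 7: 108→121, due 68, tardiness 53
Order 8: 121→143, due 79, tardiness 64
Order 9: 143→146, due 78, tardiness 68
Sum = 0+0+30+48+14+78+53+64+68 = 355.

355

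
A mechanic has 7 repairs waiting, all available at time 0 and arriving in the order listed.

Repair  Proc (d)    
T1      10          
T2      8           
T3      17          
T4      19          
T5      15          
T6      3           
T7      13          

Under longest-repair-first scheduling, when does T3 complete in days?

36

LPT (decreasing processing time): T4 T3 T5 T7 T1 T2 T6.
T4: 0→19
T3: 19→36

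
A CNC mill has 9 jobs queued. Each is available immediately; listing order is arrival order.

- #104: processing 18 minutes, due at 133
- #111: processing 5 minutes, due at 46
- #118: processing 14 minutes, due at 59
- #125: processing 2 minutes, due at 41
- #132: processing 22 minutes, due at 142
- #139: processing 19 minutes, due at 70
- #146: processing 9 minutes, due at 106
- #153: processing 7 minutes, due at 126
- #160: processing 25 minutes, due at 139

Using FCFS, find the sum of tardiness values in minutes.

FIFO (arrival order): #104 #111 #118 #125 #132 #139 #146 #153 #160.
#104: 0→18, due 133, tardiness 0
#111: 18→23, due 46, tardiness 0
#118: 23→37, due 59, tardiness 0
#125: 37→39, due 41, tardiness 0
#132: 39→61, due 142, tardiness 0
#139: 61→80, due 70, tardiness 10
#146: 80→89, due 106, tardiness 0
#153: 89→96, due 126, tardiness 0
#160: 96→121, due 139, tardiness 0
Sum = 0+0+0+0+0+10+0+0+0 = 10.

10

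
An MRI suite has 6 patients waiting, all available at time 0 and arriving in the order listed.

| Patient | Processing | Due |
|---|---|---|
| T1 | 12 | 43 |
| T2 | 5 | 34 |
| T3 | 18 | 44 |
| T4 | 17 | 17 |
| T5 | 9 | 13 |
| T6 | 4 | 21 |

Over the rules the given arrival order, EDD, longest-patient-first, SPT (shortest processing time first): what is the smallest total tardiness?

FIFO (arrival order): T1 T2 T3 T4 T5 T6.
T1: 0→12, due 43, tardiness 0
T2: 12→17, due 34, tardiness 0
T3: 17→35, due 44, tardiness 0
T4: 35→52, due 17, tardiness 35
T5: 52→61, due 13, tardiness 48
T6: 61→65, due 21, tardiness 44
Sum = 0+0+0+35+48+44 = 127.
EDD (increasing due date): T5 T4 T6 T2 T1 T3.
T5: 0→9, due 13, tardiness 0
T4: 9→26, due 17, tardiness 9
T6: 26→30, due 21, tardiness 9
T2: 30→35, due 34, tardiness 1
T1: 35→47, due 43, tardiness 4
T3: 47→65, due 44, tardiness 21
Sum = 0+9+9+1+4+21 = 44.
LPT (decreasing processing time): T3 T4 T1 T5 T2 T6.
T3: 0→18, due 44, tardiness 0
T4: 18→35, due 17, tardiness 18
T1: 35→47, due 43, tardiness 4
T5: 47→56, due 13, tardiness 43
T2: 56→61, due 34, tardiness 27
T6: 61→65, due 21, tardiness 44
Sum = 0+18+4+43+27+44 = 136.
SPT (increasing processing time): T6 T2 T5 T1 T4 T3.
T6: 0→4, due 21, tardiness 0
T2: 4→9, due 34, tardiness 0
T5: 9→18, due 13, tardiness 5
T1: 18→30, due 43, tardiness 0
T4: 30→47, due 17, tardiness 30
T3: 47→65, due 44, tardiness 21
Sum = 0+0+5+0+30+21 = 56.
FIFO 127, EDD 44, LPT 136, SPT 56 → minimum 44.

44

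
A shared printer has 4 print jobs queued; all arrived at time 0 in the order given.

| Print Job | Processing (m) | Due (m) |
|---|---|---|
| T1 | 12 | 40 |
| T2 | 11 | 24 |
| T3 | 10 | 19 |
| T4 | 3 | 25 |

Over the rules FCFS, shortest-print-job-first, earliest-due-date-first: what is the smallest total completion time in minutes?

FIFO (arrival order): T1 T2 T3 T4.
T1: 0→12
T2: 12→23
T3: 23→33
T4: 33→36
Sum = 12+23+33+36 = 104.
SPT (increasing processing time): T4 T3 T2 T1.
T4: 0→3
T3: 3→13
T2: 13→24
T1: 24→36
Sum = 3+13+24+36 = 76.
EDD (increasing due date): T3 T2 T4 T1.
T3: 0→10
T2: 10→21
T4: 21→24
T1: 24→36
Sum = 10+21+24+36 = 91.
FIFO 104, SPT 76, EDD 91 → minimum 76.

76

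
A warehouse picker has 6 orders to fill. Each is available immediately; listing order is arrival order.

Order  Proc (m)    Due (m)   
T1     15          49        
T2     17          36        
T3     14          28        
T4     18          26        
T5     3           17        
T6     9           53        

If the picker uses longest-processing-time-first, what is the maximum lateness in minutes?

59

LPT (decreasing processing time): T4 T2 T1 T3 T6 T5.
T4: 0→18, due 26, lateness -8
T2: 18→35, due 36, lateness -1
T1: 35→50, due 49, lateness 1
T3: 50→64, due 28, lateness 36
T6: 64→73, due 53, lateness 20
T5: 73→76, due 17, lateness 59
Maximum = 59.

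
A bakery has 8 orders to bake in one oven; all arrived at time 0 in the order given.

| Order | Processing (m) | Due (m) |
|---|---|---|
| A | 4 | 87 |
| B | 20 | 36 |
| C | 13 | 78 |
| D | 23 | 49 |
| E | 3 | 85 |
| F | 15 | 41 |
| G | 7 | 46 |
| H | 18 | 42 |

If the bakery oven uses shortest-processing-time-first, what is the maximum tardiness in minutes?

54

SPT (increasing processing time): E A G C F H B D.
E: 0→3, due 85, tardiness 0
A: 3→7, due 87, tardiness 0
G: 7→14, due 46, tardiness 0
C: 14→27, due 78, tardiness 0
F: 27→42, due 41, tardiness 1
H: 42→60, due 42, tardiness 18
B: 60→80, due 36, tardiness 44
D: 80→103, due 49, tardiness 54
Maximum = 54.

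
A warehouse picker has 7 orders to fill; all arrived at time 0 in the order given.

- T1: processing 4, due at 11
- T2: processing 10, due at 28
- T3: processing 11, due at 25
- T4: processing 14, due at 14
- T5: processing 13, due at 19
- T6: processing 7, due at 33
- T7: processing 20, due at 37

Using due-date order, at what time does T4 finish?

18

EDD (increasing due date): T1 T4 T5 T3 T2 T6 T7.
T1: 0→4
T4: 4→18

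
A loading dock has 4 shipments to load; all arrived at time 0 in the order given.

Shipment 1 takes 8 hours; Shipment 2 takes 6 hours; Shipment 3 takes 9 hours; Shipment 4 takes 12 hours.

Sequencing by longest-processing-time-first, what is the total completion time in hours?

LPT (decreasing processing time): Shipment 4 Shipment 3 Shipment 1 Shipment 2.
Shipment 4: 0→12
Shipment 3: 12→21
Shipment 1: 21→29
Shipment 2: 29→35
Sum = 12+21+29+35 = 97.

97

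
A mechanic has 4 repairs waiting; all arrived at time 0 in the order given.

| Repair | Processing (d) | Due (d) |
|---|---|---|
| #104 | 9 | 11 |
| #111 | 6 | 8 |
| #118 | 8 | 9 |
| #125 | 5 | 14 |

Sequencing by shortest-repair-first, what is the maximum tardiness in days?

SPT (increasing processing time): #125 #111 #118 #104.
#125: 0→5, due 14, tardiness 0
#111: 5→11, due 8, tardiness 3
#118: 11→19, due 9, tardiness 10
#104: 19→28, due 11, tardiness 17
Maximum = 17.

17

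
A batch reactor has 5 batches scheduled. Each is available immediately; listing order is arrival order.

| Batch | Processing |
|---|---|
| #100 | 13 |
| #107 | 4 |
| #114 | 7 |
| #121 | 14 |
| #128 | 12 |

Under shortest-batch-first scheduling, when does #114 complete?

11

SPT (increasing processing time): #107 #114 #128 #100 #121.
#107: 0→4
#114: 4→11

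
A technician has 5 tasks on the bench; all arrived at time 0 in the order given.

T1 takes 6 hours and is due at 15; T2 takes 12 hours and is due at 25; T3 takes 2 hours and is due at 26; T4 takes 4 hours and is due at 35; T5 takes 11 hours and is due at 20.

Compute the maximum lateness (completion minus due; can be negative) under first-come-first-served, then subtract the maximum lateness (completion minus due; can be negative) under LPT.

FIFO (arrival order): T1 T2 T3 T4 T5.
T1: 0→6, due 15, lateness -9
T2: 6→18, due 25, lateness -7
T3: 18→20, due 26, lateness -6
T4: 20→24, due 35, lateness -11
T5: 24→35, due 20, lateness 15
Maximum = 15.
LPT (decreasing processing time): T2 T5 T1 T4 T3.
T2: 0→12, due 25, lateness -13
T5: 12→23, due 20, lateness 3
T1: 23→29, due 15, lateness 14
T4: 29→33, due 35, lateness -2
T3: 33→35, due 26, lateness 9
Maximum = 14.
Difference = 15 − 14 = 1.

1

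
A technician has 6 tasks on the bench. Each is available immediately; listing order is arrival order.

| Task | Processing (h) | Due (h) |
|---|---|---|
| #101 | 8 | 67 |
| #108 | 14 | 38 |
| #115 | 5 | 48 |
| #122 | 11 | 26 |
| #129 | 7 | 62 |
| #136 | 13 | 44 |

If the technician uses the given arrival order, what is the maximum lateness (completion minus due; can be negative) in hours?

FIFO (arrival order): #101 #108 #115 #122 #129 #136.
#101: 0→8, due 67, lateness -59
#108: 8→22, due 38, lateness -16
#115: 22→27, due 48, lateness -21
#122: 27→38, due 26, lateness 12
#129: 38→45, due 62, lateness -17
#136: 45→58, due 44, lateness 14
Maximum = 14.

14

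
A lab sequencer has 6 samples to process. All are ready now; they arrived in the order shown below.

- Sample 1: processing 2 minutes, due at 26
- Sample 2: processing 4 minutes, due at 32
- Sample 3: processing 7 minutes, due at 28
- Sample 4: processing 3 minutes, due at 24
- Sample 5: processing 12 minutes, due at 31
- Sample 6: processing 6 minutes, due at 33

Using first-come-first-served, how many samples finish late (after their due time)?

1

FIFO (arrival order): Sample 1 Sample 2 Sample 3 Sample 4 Sample 5 Sample 6.
Sample 1: 0→2, due 26, tardiness 0
Sample 2: 2→6, due 32, tardiness 0
Sample 3: 6→13, due 28, tardiness 0
Sample 4: 13→16, due 24, tardiness 0
Sample 5: 16→28, due 31, tardiness 0
Sample 6: 28→34, due 33, tardiness 1
Late samples: 1.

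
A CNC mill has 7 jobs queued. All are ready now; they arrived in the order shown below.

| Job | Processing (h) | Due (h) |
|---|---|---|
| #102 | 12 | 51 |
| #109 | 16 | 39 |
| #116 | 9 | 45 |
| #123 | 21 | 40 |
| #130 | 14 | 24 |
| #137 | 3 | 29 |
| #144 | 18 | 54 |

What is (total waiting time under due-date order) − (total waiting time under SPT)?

EDD (increasing due date): #130 #137 #109 #123 #116 #102 #144.
#130: waits 0, runs 0→14
#137: waits 14, runs 14→17
#109: waits 17, runs 17→33
#123: waits 33, runs 33→54
#116: waits 54, runs 54→63
#102: waits 63, runs 63→75
#144: waits 75, runs 75→93
Sum = 0+14+17+33+54+63+75 = 256.
SPT (increasing processing time): #137 #116 #102 #130 #109 #144 #123.
#137: waits 0, runs 0→3
#116: waits 3, runs 3→12
#102: waits 12, runs 12→24
#130: waits 24, runs 24→38
#109: waits 38, runs 38→54
#144: waits 54, runs 54→72
#123: waits 72, runs 72→93
Sum = 0+3+12+24+38+54+72 = 203.
Difference = 256 − 203 = 53.

53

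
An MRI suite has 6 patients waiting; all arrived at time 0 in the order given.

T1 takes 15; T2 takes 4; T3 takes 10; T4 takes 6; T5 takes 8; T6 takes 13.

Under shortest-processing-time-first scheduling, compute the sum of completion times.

157

SPT (increasing processing time): T2 T4 T5 T3 T6 T1.
T2: 0→4
T4: 4→10
T5: 10→18
T3: 18→28
T6: 28→41
T1: 41→56
Sum = 4+10+18+28+41+56 = 157.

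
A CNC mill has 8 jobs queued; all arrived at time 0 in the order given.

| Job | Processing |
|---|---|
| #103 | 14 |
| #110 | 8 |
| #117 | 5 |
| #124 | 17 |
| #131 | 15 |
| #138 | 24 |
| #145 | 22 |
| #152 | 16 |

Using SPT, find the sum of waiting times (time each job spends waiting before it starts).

317

SPT (increasing processing time): #117 #110 #103 #131 #152 #124 #145 #138.
#117: waits 0, runs 0→5
#110: waits 5, runs 5→13
#103: waits 13, runs 13→27
#131: waits 27, runs 27→42
#152: waits 42, runs 42→58
#124: waits 58, runs 58→75
#145: waits 75, runs 75→97
#138: waits 97, runs 97→121
Sum = 0+5+13+27+42+58+75+97 = 317.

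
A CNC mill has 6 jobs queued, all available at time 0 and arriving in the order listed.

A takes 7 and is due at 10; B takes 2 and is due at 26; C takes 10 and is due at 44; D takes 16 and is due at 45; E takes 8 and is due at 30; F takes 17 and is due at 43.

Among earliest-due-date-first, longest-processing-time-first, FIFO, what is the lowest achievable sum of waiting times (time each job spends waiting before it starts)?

EDD (increasing due date): A B E F C D.
A: waits 0, runs 0→7
B: waits 7, runs 7→9
E: waits 9, runs 9→17
F: waits 17, runs 17→34
C: waits 34, runs 34→44
D: waits 44, runs 44→60
Sum = 0+7+9+17+34+44 = 111.
LPT (decreasing processing time): F D C E A B.
F: waits 0, runs 0→17
D: waits 17, runs 17→33
C: waits 33, runs 33→43
E: waits 43, runs 43→51
A: waits 51, runs 51→58
B: waits 58, runs 58→60
Sum = 0+17+33+43+51+58 = 202.
FIFO (arrival order): A B C D E F.
A: waits 0, runs 0→7
B: waits 7, runs 7→9
C: waits 9, runs 9→19
D: waits 19, runs 19→35
E: waits 35, runs 35→43
F: waits 43, runs 43→60
Sum = 0+7+9+19+35+43 = 113.
EDD 111, LPT 202, FIFO 113 → minimum 111.

111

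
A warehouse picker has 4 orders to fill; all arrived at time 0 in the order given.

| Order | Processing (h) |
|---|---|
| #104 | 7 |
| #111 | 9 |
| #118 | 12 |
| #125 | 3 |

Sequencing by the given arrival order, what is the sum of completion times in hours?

FIFO (arrival order): #104 #111 #118 #125.
#104: 0→7
#111: 7→16
#118: 16→28
#125: 28→31
Sum = 7+16+28+31 = 82.

82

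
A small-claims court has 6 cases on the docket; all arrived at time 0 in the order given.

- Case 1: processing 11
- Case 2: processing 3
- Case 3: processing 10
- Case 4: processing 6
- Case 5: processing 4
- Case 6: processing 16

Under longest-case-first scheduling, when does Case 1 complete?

27

LPT (decreasing processing time): Case 6 Case 1 Case 3 Case 4 Case 5 Case 2.
Case 6: 0→16
Case 1: 16→27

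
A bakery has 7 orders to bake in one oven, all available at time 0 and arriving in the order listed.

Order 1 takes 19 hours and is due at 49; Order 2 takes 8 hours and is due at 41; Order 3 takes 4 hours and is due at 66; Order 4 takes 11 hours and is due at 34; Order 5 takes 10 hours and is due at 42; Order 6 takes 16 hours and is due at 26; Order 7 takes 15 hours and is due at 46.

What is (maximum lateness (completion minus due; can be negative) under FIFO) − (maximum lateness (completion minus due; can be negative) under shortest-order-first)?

FIFO (arrival order): Order 1 Order 2 Order 3 Order 4 Order 5 Order 6 Order 7.
Order 1: 0→19, due 49, lateness -30
Order 2: 19→27, due 41, lateness -14
Order 3: 27→31, due 66, lateness -35
Order 4: 31→42, due 34, lateness 8
Order 5: 42→52, due 42, lateness 10
Order 6: 52→68, due 26, lateness 42
Order 7: 68→83, due 46, lateness 37
Maximum = 42.
SPT (increasing processing time): Order 3 Order 2 Order 5 Order 4 Order 7 Order 6 Order 1.
Order 3: 0→4, due 66, lateness -62
Order 2: 4→12, due 41, lateness -29
Order 5: 12→22, due 42, lateness -20
Order 4: 22→33, due 34, lateness -1
Order 7: 33→48, due 46, lateness 2
Order 6: 48→64, due 26, lateness 38
Order 1: 64→83, due 49, lateness 34
Maximum = 38.
Difference = 42 − 38 = 4.

4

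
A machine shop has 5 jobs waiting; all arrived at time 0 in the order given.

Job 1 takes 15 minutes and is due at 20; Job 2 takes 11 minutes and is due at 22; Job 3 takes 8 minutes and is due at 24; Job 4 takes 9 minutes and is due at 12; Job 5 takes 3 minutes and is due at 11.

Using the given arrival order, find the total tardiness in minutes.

FIFO (arrival order): Job 1 Job 2 Job 3 Job 4 Job 5.
Job 1: 0→15, due 20, tardiness 0
Job 2: 15→26, due 22, tardiness 4
Job 3: 26→34, due 24, tardiness 10
Job 4: 34→43, due 12, tardiness 31
Job 5: 43→46, due 11, tardiness 35
Sum = 0+4+10+31+35 = 80.

80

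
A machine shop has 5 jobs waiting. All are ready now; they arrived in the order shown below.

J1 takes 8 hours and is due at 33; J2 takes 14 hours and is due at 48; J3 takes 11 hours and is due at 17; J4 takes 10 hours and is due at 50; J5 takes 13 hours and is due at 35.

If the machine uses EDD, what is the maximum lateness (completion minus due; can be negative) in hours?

EDD (increasing due date): J3 J1 J5 J2 J4.
J3: 0→11, due 17, lateness -6
J1: 11→19, due 33, lateness -14
J5: 19→32, due 35, lateness -3
J2: 32→46, due 48, lateness -2
J4: 46→56, due 50, lateness 6
Maximum = 6.

6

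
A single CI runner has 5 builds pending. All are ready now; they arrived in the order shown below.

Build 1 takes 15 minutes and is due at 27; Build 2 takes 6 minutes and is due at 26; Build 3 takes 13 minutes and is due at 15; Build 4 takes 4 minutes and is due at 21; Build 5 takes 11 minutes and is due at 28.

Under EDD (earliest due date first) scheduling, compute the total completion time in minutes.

140

EDD (increasing due date): Build 3 Build 4 Build 2 Build 1 Build 5.
Build 3: 0→13
Build 4: 13→17
Build 2: 17→23
Build 1: 23→38
Build 5: 38→49
Sum = 13+17+23+38+49 = 140.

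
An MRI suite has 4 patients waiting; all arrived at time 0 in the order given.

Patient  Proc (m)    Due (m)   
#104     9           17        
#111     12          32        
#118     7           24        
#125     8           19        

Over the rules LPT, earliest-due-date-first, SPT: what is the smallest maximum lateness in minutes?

4

LPT (decreasing processing time): #111 #104 #125 #118.
#111: 0→12, due 32, lateness -20
#104: 12→21, due 17, lateness 4
#125: 21→29, due 19, lateness 10
#118: 29→36, due 24, lateness 12
Maximum = 12.
EDD (increasing due date): #104 #125 #118 #111.
#104: 0→9, due 17, lateness -8
#125: 9→17, due 19, lateness -2
#118: 17→24, due 24, lateness 0
#111: 24→36, due 32, lateness 4
Maximum = 4.
SPT (increasing processing time): #118 #125 #104 #111.
#118: 0→7, due 24, lateness -17
#125: 7→15, due 19, lateness -4
#104: 15→24, due 17, lateness 7
#111: 24→36, due 32, lateness 4
Maximum = 7.
LPT 12, EDD 4, SPT 7 → minimum 4.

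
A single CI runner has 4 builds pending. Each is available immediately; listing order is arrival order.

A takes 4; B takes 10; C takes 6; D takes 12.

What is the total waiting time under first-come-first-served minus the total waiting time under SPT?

4

FIFO (arrival order): A B C D.
A: waits 0, runs 0→4
B: waits 4, runs 4→14
C: waits 14, runs 14→20
D: waits 20, runs 20→32
Sum = 0+4+14+20 = 38.
SPT (increasing processing time): A C B D.
A: waits 0, runs 0→4
C: waits 4, runs 4→10
B: waits 10, runs 10→20
D: waits 20, runs 20→32
Sum = 0+4+10+20 = 34.
Difference = 38 − 34 = 4.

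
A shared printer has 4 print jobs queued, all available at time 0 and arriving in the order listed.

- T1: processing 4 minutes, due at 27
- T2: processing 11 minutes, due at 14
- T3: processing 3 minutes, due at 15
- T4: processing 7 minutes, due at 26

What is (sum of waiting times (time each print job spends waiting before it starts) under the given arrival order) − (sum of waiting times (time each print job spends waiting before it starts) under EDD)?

FIFO (arrival order): T1 T2 T3 T4.
T1: waits 0, runs 0→4
T2: waits 4, runs 4→15
T3: waits 15, runs 15→18
T4: waits 18, runs 18→25
Sum = 0+4+15+18 = 37.
EDD (increasing due date): T2 T3 T4 T1.
T2: waits 0, runs 0→11
T3: waits 11, runs 11→14
T4: waits 14, runs 14→21
T1: waits 21, runs 21→25
Sum = 0+11+14+21 = 46.
Difference = 37 − 46 = -9.

-9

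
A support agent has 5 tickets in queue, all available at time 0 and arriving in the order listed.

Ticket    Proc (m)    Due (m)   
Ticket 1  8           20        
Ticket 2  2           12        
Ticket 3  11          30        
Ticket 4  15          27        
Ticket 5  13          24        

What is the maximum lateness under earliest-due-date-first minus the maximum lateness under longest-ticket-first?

-18

EDD (increasing due date): Ticket 2 Ticket 1 Ticket 5 Ticket 4 Ticket 3.
Ticket 2: 0→2, due 12, lateness -10
Ticket 1: 2→10, due 20, lateness -10
Ticket 5: 10→23, due 24, lateness -1
Ticket 4: 23→38, due 27, lateness 11
Ticket 3: 38→49, due 30, lateness 19
Maximum = 19.
LPT (decreasing processing time): Ticket 4 Ticket 5 Ticket 3 Ticket 1 Ticket 2.
Ticket 4: 0→15, due 27, lateness -12
Ticket 5: 15→28, due 24, lateness 4
Ticket 3: 28→39, due 30, lateness 9
Ticket 1: 39→47, due 20, lateness 27
Ticket 2: 47→49, due 12, lateness 37
Maximum = 37.
Difference = 19 − 37 = -18.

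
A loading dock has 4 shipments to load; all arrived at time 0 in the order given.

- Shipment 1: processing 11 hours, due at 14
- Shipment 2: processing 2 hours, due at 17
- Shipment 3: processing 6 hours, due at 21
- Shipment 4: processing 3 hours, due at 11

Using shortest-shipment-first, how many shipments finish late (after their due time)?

SPT (increasing processing time): Shipment 2 Shipment 4 Shipment 3 Shipment 1.
Shipment 2: 0→2, due 17, tardiness 0
Shipment 4: 2→5, due 11, tardiness 0
Shipment 3: 5→11, due 21, tardiness 0
Shipment 1: 11→22, due 14, tardiness 8
Late shipments: 1.

1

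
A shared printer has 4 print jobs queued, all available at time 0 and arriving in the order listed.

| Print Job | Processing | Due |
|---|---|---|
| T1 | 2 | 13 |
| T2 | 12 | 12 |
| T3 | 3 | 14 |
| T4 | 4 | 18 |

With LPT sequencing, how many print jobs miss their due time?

2

LPT (decreasing processing time): T2 T4 T3 T1.
T2: 0→12, due 12, tardiness 0
T4: 12→16, due 18, tardiness 0
T3: 16→19, due 14, tardiness 5
T1: 19→21, due 13, tardiness 8
Late print jobs: 2.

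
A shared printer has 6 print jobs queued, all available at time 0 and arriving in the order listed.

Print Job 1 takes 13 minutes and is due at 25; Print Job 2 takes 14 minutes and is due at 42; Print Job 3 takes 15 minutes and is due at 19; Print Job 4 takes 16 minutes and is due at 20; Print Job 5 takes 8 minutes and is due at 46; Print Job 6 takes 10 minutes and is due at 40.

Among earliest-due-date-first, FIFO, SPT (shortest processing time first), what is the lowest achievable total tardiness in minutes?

EDD (increasing due date): Print Job 3 Print Job 4 Print Job 1 Print Job 6 Print Job 2 Print Job 5.
Print Job 3: 0→15, due 19, tardiness 0
Print Job 4: 15→31, due 20, tardiness 11
Print Job 1: 31→44, due 25, tardiness 19
Print Job 6: 44→54, due 40, tardiness 14
Print Job 2: 54→68, due 42, tardiness 26
Print Job 5: 68→76, due 46, tardiness 30
Sum = 0+11+19+14+26+30 = 100.
FIFO (arrival order): Print Job 1 Print Job 2 Print Job 3 Print Job 4 Print Job 5 Print Job 6.
Print Job 1: 0→13, due 25, tardiness 0
Print Job 2: 13→27, due 42, tardiness 0
Print Job 3: 27→42, due 19, tardiness 23
Print Job 4: 42→58, due 20, tardiness 38
Print Job 5: 58→66, due 46, tardiness 20
Print Job 6: 66→76, due 40, tardiness 36
Sum = 0+0+23+38+20+36 = 117.
SPT (increasing processing time): Print Job 5 Print Job 6 Print Job 1 Print Job 2 Print Job 3 Print Job 4.
Print Job 5: 0→8, due 46, tardiness 0
Print Job 6: 8→18, due 40, tardiness 0
Print Job 1: 18→31, due 25, tardiness 6
Print Job 2: 31→45, due 42, tardiness 3
Print Job 3: 45→60, due 19, tardiness 41
Print Job 4: 60→76, due 20, tardiness 56
Sum = 0+0+6+3+41+56 = 106.
EDD 100, FIFO 117, SPT 106 → minimum 100.

100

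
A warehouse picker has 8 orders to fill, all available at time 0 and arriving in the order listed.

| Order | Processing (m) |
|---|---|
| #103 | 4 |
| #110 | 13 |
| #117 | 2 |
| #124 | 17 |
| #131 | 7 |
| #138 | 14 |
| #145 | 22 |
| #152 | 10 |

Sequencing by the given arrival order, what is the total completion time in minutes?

344

FIFO (arrival order): #103 #110 #117 #124 #131 #138 #145 #152.
#103: 0→4
#110: 4→17
#117: 17→19
#124: 19→36
#131: 36→43
#138: 43→57
#145: 57→79
#152: 79→89
Sum = 4+17+19+36+43+57+79+89 = 344.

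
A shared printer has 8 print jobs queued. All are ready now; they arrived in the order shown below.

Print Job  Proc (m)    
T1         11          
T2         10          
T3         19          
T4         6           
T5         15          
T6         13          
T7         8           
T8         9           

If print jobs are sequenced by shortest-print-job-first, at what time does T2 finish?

SPT (increasing processing time): T4 T7 T8 T2 T1 T6 T5 T3.
T4: 0→6
T7: 6→14
T8: 14→23
T2: 23→33

33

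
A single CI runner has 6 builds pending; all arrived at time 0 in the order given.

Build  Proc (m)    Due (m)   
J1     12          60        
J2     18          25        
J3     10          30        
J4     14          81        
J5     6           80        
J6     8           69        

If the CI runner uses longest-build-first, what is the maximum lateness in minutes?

LPT (decreasing processing time): J2 J4 J1 J3 J6 J5.
J2: 0→18, due 25, lateness -7
J4: 18→32, due 81, lateness -49
J1: 32→44, due 60, lateness -16
J3: 44→54, due 30, lateness 24
J6: 54→62, due 69, lateness -7
J5: 62→68, due 80, lateness -12
Maximum = 24.

24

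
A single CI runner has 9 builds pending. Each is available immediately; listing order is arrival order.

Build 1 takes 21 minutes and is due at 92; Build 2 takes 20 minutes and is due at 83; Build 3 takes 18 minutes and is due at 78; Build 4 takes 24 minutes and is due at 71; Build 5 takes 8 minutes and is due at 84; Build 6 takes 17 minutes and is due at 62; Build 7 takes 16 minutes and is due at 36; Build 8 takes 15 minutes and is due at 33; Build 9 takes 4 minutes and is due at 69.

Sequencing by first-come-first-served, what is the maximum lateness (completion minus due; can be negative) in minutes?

106

FIFO (arrival order): Build 1 Build 2 Build 3 Build 4 Build 5 Build 6 Build 7 Build 8 Build 9.
Build 1: 0→21, due 92, lateness -71
Build 2: 21→41, due 83, lateness -42
Build 3: 41→59, due 78, lateness -19
Build 4: 59→83, due 71, lateness 12
Build 5: 83→91, due 84, lateness 7
Build 6: 91→108, due 62, lateness 46
Build 7: 108→124, due 36, lateness 88
Build 8: 124→139, due 33, lateness 106
Build 9: 139→143, due 69, lateness 74
Maximum = 106.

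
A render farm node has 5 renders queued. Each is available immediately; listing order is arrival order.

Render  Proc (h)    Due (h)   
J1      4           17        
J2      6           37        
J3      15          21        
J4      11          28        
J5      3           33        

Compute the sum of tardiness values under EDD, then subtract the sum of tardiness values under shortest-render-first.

EDD (increasing due date): J1 J3 J4 J5 J2.
J1: 0→4, due 17, tardiness 0
J3: 4→19, due 21, tardiness 0
J4: 19→30, due 28, tardiness 2
J5: 30→33, due 33, tardiness 0
J2: 33→39, due 37, tardiness 2
Sum = 0+0+2+0+2 = 4.
SPT (increasing processing time): J5 J1 J2 J4 J3.
J5: 0→3, due 33, tardiness 0
J1: 3→7, due 17, tardiness 0
J2: 7→13, due 37, tardiness 0
J4: 13→24, due 28, tardiness 0
J3: 24→39, due 21, tardiness 18
Sum = 0+0+0+0+18 = 18.
Difference = 4 − 18 = -14.

-14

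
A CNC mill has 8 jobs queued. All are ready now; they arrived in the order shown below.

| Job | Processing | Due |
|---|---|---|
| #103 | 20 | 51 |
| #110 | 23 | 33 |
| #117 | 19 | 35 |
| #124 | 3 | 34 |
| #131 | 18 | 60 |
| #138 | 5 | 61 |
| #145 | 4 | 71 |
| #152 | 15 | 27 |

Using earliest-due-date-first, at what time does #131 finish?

98

EDD (increasing due date): #152 #110 #124 #117 #103 #131 #138 #145.
#152: 0→15
#110: 15→38
#124: 38→41
#117: 41→60
#103: 60→80
#131: 80→98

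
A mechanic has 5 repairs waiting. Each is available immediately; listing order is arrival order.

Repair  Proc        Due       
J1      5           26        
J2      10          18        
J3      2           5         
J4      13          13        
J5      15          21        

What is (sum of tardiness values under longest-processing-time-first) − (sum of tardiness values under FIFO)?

LPT (decreasing processing time): J5 J4 J2 J1 J3.
J5: 0→15, due 21, tardiness 0
J4: 15→28, due 13, tardiness 15
J2: 28→38, due 18, tardiness 20
J1: 38→43, due 26, tardiness 17
J3: 43→45, due 5, tardiness 40
Sum = 0+15+20+17+40 = 92.
FIFO (arrival order): J1 J2 J3 J4 J5.
J1: 0→5, due 26, tardiness 0
J2: 5→15, due 18, tardiness 0
J3: 15→17, due 5, tardiness 12
J4: 17→30, due 13, tardiness 17
J5: 30→45, due 21, tardiness 24
Sum = 0+0+12+17+24 = 53.
Difference = 92 − 53 = 39.

39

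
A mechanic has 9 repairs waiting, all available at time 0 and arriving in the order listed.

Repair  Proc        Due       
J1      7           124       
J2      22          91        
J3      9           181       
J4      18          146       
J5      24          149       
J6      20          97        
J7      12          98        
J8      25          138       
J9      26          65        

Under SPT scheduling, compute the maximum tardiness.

SPT (increasing processing time): J1 J3 J7 J4 J6 J2 J5 J8 J9.
J1: 0→7, due 124, tardiness 0
J3: 7→16, due 181, tardiness 0
J7: 16→28, due 98, tardiness 0
J4: 28→46, due 146, tardiness 0
J6: 46→66, due 97, tardiness 0
J2: 66→88, due 91, tardiness 0
J5: 88→112, due 149, tardiness 0
J8: 112→137, due 138, tardiness 0
J9: 137→163, due 65, tardiness 98
Maximum = 98.

98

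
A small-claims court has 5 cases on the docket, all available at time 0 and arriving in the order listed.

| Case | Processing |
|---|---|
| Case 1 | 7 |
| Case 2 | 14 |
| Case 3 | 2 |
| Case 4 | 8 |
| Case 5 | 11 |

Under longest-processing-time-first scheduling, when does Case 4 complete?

LPT (decreasing processing time): Case 2 Case 5 Case 4 Case 1 Case 3.
Case 2: 0→14
Case 5: 14→25
Case 4: 25→33

33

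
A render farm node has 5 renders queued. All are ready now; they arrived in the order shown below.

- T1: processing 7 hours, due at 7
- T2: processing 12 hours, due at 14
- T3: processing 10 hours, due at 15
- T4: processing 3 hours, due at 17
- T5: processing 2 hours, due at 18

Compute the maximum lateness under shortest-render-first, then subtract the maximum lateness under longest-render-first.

-2

SPT (increasing processing time): T5 T4 T1 T3 T2.
T5: 0→2, due 18, lateness -16
T4: 2→5, due 17, lateness -12
T1: 5→12, due 7, lateness 5
T3: 12→22, due 15, lateness 7
T2: 22→34, due 14, lateness 20
Maximum = 20.
LPT (decreasing processing time): T2 T3 T1 T4 T5.
T2: 0→12, due 14, lateness -2
T3: 12→22, due 15, lateness 7
T1: 22→29, due 7, lateness 22
T4: 29→32, due 17, lateness 15
T5: 32→34, due 18, lateness 16
Maximum = 22.
Difference = 20 − 22 = -2.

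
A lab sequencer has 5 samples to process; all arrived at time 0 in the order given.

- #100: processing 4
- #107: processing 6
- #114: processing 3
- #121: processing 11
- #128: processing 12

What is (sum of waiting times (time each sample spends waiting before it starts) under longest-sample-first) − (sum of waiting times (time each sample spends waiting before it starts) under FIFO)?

46

LPT (decreasing processing time): #128 #121 #107 #100 #114.
#128: waits 0, runs 0→12
#121: waits 12, runs 12→23
#107: waits 23, runs 23→29
#100: waits 29, runs 29→33
#114: waits 33, runs 33→36
Sum = 0+12+23+29+33 = 97.
FIFO (arrival order): #100 #107 #114 #121 #128.
#100: waits 0, runs 0→4
#107: waits 4, runs 4→10
#114: waits 10, runs 10→13
#121: waits 13, runs 13→24
#128: waits 24, runs 24→36
Sum = 0+4+10+13+24 = 51.
Difference = 97 − 51 = 46.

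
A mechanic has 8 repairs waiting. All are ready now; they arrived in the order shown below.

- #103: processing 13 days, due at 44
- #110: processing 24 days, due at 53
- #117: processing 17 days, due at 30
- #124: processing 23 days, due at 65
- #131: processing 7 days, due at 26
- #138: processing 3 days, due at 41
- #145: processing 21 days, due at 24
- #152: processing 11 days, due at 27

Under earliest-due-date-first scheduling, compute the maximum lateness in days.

EDD (increasing due date): #145 #131 #152 #117 #138 #103 #110 #124.
#145: 0→21, due 24, lateness -3
#131: 21→28, due 26, lateness 2
#152: 28→39, due 27, lateness 12
#117: 39→56, due 30, lateness 26
#138: 56→59, due 41, lateness 18
#103: 59→72, due 44, lateness 28
#110: 72→96, due 53, lateness 43
#124: 96→119, due 65, lateness 54
Maximum = 54.

54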